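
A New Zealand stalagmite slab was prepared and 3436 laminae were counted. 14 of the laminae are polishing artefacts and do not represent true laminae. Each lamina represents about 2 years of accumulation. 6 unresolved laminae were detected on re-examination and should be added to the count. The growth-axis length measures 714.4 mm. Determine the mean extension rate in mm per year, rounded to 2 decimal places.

After corrections the count is 3436 − 14 + 6 = 3428 laminae.
Multiplying by 2 years per lamina: 3428 × 2 = 6856 years.
Mean rate = 714.4 mm / 6856 years ≈ 0.10 mm per year.

0.10 mm per year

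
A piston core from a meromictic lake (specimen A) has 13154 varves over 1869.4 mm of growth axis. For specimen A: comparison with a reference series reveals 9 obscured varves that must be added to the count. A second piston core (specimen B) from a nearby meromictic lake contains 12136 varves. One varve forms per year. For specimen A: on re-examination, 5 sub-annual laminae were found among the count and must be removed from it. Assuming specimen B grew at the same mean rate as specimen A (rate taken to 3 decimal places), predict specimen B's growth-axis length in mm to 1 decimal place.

Specimen A: adjusted count: 13154 − 5 + 9 = 13158 varves.
A: Extension rate ≈ 1869.4 / 13158 = 0.142 mm per year.
Length of B = 0.142 × 12136 = 1723.3 mm.

1723.3 mm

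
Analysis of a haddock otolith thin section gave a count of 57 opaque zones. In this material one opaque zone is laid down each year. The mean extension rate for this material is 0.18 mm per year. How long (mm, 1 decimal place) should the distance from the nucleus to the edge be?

The record spans 57 years at 0.18 mm per year.
Predicted length = 0.18 mm/year × 57 years = 10.3 mm.

10.3 mm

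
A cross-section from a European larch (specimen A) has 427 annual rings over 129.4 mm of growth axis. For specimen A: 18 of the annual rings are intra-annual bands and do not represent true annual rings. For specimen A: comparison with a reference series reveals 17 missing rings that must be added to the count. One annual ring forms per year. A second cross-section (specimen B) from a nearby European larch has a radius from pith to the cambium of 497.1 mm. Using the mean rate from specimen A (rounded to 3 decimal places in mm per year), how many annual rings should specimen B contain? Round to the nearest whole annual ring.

1635 annual rings

Specimen A: adjusted count: 427 − 18 + 17 = 426 annual rings.
A: Extension rate ≈ 129.4 / 426 = 0.304 mm/yr.
B spans 497.1 / 0.304 = 1635.20 years ≈ 1635 annual rings.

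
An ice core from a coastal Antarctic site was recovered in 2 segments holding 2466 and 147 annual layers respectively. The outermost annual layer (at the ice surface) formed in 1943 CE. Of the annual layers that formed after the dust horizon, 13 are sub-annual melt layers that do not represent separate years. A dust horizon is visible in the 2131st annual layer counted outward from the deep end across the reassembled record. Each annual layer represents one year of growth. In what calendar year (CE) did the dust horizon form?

1474 CE

Total annual layers = 2466 + 147 = 2613.
The dust horizon sits at annual layer 2131 from the deep end, so 2613 − 2131 = 482 annual layers formed after it.
482 − 13 false = 469 true annual layers after the dust horizon.
The annual layer at the ice surface is 1943 CE, so the dust horizon dates to 1943 − 469 = 1474 CE.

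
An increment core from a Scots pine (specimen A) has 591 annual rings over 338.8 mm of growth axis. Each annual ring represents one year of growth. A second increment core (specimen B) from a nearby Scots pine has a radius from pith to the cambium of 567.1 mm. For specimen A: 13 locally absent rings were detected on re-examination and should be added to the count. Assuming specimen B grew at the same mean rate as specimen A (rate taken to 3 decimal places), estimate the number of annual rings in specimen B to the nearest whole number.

1011 annual rings

Specimen A: correcting the raw count gives 591 + 13 = 604 true annual rings.
A: 338.8 mm over 604 years gives 338.8 / 604 ≈ 0.561 mm/year.
Specimen B: 567.1 mm / 0.561 mm per year = 1010.87 years ≈ 1011 annual rings.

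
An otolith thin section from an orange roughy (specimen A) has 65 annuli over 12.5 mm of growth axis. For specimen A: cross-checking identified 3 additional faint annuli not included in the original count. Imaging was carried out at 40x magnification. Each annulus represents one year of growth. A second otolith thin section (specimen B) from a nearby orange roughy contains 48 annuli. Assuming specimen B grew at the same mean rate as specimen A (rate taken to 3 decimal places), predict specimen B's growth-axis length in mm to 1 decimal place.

8.8 mm

Specimen A: true annulus count = 65 + 3 = 68.
A: 12.5 mm over 68 years gives 12.5 / 68 ≈ 0.184 mm/year.
Length of B = 0.184 × 48 = 8.8 mm.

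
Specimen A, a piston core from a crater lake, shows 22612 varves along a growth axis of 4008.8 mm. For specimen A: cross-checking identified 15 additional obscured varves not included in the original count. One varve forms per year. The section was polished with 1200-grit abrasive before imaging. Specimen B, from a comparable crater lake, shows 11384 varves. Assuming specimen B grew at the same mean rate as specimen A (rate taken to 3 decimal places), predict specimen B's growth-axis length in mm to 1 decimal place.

Specimen A: adjusted count: 22612 + 15 = 22627 varves.
A: Extension rate ≈ 4008.8 / 22627 = 0.177 mm per year.
For B, 0.177 mm/year × 11384 years = 2015.0 mm.

2015.0 mm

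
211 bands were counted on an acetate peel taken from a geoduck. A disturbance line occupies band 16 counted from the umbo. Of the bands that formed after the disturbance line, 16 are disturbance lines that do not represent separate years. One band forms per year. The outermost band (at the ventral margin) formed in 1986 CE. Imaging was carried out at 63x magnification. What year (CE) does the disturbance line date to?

211 − 16 = 195 bands lie beyond the disturbance line toward the ventral margin.
195 − 16 false = 179 true bands after the disturbance line.
The band at the ventral margin is 1986 CE, so the disturbance line dates to 1986 − 179 = 1807 CE.

1807 CE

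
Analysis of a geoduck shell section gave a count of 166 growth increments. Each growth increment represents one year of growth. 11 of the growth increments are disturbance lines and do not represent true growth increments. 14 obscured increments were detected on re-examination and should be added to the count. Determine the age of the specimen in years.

Correcting the raw count gives 166 − 11 + 14 = 169 true growth increments.
One growth increment per year makes the duration 169 years.

169 yr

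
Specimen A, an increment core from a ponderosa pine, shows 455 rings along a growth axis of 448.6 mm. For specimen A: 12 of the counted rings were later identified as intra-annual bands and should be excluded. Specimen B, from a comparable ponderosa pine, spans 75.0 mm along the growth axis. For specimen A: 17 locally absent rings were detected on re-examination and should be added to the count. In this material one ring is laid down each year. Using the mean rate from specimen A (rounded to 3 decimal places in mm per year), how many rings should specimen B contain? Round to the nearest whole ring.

77 rings

Specimen A: after corrections the count is 455 − 12 + 17 = 460 rings.
A: Extension rate ≈ 448.6 / 460 = 0.975 mm/yr.
B spans 75.0 / 0.975 = 76.92 years ≈ 77 rings.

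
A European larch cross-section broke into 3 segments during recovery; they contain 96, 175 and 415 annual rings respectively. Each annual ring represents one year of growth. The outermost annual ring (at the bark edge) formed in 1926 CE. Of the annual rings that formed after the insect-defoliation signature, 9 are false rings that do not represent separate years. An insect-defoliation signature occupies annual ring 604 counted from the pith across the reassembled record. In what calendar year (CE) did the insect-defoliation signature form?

1853 CE

Total annual rings = 96 + 175 + 415 = 686.
The insect-defoliation signature sits at annual ring 604 from the pith, so 686 − 604 = 82 annual rings formed after it.
Excluding 9 false annual rings: 82 − 9 = 73.
Counting back 73 years from 1926 CE places the insect-defoliation signature in 1926 − 73 = 1853 CE.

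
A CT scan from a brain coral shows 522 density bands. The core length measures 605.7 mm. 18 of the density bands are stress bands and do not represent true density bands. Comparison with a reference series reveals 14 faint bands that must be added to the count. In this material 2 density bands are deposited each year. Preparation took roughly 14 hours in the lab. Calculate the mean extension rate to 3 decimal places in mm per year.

2.339 mm per year

Correcting the raw count gives 522 − 18 + 14 = 518 true density bands.
Dividing by 2 density bands per year: 518 / 2 = 259 years.
Extension rate ≈ 605.7 / 259 = 2.339 mm per year.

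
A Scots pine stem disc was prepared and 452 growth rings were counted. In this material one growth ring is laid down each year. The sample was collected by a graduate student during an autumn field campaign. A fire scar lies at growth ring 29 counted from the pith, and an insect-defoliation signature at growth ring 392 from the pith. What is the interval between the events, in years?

363 years

Separation: 392 − 29 = 363 growth rings.
That is 363 years at one growth ring per year.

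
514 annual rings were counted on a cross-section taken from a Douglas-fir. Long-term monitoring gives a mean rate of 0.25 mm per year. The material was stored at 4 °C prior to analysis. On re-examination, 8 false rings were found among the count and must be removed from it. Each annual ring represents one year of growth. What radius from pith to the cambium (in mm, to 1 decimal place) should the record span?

Adjusted count: 514 − 8 = 506 annual rings.
Length ≈ 0.25 × 506 = 126.5 mm.

126.5 mm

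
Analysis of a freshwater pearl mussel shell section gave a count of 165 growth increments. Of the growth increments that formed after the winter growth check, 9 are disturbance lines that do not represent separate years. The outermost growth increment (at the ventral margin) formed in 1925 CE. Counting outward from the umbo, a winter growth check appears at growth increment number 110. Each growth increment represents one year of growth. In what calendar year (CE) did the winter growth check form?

Between growth increment 110 and the ventral margin there are 165 − 110 = 55 growth increments.
Excluding 9 false growth increments: 55 − 9 = 46.
Counting back 46 years from 1925 CE places the winter growth check in 1925 − 46 = 1879 CE.

1879 CE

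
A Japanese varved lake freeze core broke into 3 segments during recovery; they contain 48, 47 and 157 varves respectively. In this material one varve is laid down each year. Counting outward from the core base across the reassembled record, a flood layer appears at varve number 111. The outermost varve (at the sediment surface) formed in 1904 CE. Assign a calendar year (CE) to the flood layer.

Total varves = 48 + 47 + 157 = 252.
The flood layer sits at varve 111 from the core base, so 252 − 111 = 141 varves formed after it.
1904 − 141 = 1763 CE.

1763 CE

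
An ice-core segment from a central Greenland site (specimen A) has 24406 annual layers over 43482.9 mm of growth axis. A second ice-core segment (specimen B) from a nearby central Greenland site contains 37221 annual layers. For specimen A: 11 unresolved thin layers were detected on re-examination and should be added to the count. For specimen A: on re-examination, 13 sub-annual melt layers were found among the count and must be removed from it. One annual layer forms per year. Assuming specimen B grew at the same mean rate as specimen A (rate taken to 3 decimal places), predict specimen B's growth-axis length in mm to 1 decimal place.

66327.8 mm

Specimen A: correcting the raw count gives 24406 − 13 + 11 = 24404 true annual layers.
A: Mean rate = 43482.9 mm / 24404 years ≈ 1.782 mm per year.
For B, 1.782 mm/year × 37221 years = 66327.8 mm.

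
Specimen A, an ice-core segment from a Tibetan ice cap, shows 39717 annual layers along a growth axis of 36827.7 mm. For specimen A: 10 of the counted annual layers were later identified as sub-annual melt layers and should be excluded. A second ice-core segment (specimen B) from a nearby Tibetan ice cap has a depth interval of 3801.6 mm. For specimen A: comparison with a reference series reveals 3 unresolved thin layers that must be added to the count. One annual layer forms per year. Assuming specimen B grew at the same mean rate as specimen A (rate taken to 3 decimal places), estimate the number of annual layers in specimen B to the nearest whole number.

Specimen A: adjusted count: 39717 − 10 + 3 = 39710 annual layers.
A: Extension rate ≈ 36827.7 / 39710 = 0.927 mm per year.
Specimen B: 3801.6 mm / 0.927 mm per year = 4100.97 years ≈ 4101 annual layers.

4101 annual layers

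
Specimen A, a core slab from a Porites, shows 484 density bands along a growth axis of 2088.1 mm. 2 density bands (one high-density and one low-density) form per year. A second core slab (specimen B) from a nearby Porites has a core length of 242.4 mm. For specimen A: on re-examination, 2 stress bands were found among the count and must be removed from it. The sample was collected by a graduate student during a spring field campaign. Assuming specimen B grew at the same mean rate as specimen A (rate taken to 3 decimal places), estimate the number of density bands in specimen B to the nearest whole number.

56 density bands

Specimen A: true density band count = 484 − 2 = 482.
Specimen A: 482 density bands at 2 per year is 482 / 2 = 241 years.
A: 2088.1 mm over 241 years gives 2088.1 / 241 ≈ 8.664 mm/year.
B spans 242.4 / 8.664 = 27.98 years; at 2 density bands per year that is 27.98 × 2 ≈ 56 density bands.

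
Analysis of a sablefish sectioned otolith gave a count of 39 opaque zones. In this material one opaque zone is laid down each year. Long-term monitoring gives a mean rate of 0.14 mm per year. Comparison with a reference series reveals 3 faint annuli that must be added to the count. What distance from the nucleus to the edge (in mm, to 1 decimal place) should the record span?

Correcting the raw count gives 39 + 3 = 42 true opaque zones.
42 years at 0.14 mm/year gives 0.14 × 42 = 5.9 mm.

5.9 mm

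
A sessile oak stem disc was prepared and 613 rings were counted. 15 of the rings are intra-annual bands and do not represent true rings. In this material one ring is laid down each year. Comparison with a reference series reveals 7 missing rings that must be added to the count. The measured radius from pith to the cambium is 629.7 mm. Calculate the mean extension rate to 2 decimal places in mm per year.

1.04 mm per year

After corrections the count is 613 − 15 + 7 = 605 rings.
629.7 mm over 605 years gives 629.7 / 605 ≈ 1.04 mm per year.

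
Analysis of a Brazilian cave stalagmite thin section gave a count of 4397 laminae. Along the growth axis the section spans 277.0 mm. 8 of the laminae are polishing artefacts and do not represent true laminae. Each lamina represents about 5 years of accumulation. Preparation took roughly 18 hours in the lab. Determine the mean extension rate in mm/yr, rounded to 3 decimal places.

True lamina count = 4397 − 8 = 4389.
At 5 years per lamina, 4389 × 5 = 21945 years.
Extension rate ≈ 277.0 / 21945 = 0.013 mm/yr.

0.013 mm/yr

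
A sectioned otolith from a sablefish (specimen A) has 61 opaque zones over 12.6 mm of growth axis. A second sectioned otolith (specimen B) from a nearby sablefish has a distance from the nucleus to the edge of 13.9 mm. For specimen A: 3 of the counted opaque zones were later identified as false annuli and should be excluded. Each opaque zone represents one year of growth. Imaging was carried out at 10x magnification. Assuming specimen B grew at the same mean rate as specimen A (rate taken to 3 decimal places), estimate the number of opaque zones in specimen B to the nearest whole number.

Specimen A: correcting the raw count gives 61 − 3 = 58 true opaque zones.
A: Mean rate = 12.6 mm / 58 years ≈ 0.217 mm/year.
Specimen B: 13.9 mm / 0.217 mm per year = 64.06 years ≈ 64 opaque zones.

64 opaque zones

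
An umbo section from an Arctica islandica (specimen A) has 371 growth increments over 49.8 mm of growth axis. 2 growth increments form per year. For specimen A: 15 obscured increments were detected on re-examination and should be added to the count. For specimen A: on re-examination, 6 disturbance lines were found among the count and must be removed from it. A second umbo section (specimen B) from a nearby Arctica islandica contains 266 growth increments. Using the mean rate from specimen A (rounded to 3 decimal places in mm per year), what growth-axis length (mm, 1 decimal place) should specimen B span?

Specimen A: adjusted count: 371 − 6 + 15 = 380 growth increments.
Specimen A: dividing by 2 growth increments per year: 380 / 2 = 190 years.
A: 49.8 mm over 190 years gives 49.8 / 190 ≈ 0.262 mm/yr.
Specimen B: dividing by 2 growth increments per year: 266 / 2 = 133 years. Length of B = 0.262 × 133 = 34.8 mm.

34.8 mm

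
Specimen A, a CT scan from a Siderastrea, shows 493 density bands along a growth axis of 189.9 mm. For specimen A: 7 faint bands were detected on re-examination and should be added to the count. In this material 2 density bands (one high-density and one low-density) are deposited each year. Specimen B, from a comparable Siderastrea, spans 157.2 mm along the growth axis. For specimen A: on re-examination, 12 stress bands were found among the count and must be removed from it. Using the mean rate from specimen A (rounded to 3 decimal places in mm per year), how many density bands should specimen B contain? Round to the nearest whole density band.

404 density bands

Specimen A: true density band count = 493 − 12 + 7 = 488.
Specimen A: dividing by 2 density bands per year: 488 / 2 = 244 years.
A: Mean rate = 189.9 mm / 244 years ≈ 0.778 mm per year.
For B, 157.2 / 0.778 = 202.06 years; at 2 density bands per year that is 202.06 × 2 ≈ 404 density bands.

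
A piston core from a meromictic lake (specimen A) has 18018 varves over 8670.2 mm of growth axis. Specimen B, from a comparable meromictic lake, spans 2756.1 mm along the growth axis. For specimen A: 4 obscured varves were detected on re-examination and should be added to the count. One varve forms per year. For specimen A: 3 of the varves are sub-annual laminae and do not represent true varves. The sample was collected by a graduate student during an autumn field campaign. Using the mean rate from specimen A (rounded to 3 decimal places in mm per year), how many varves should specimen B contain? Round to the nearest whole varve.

5730 varves

Specimen A: adjusted count: 18018 − 3 + 4 = 18019 varves.
A: Extension rate ≈ 8670.2 / 18019 = 0.481 mm/yr.
Specimen B: 2756.1 mm / 0.481 mm per year = 5729.94 years ≈ 5730 varves.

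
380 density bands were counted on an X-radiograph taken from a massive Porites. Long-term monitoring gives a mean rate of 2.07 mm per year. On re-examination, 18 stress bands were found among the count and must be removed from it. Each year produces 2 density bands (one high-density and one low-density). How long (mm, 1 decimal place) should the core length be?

374.7 mm

Adjusted count: 380 − 18 = 362 density bands.
Dividing by 2 density bands per year: 362 / 2 = 181 years.
181 years at 2.07 mm/year gives 2.07 × 181 = 374.7 mm.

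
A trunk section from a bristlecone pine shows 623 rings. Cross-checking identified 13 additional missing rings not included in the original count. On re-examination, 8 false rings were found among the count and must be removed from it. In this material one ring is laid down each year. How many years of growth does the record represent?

628 yr

Correcting the raw count gives 623 − 8 + 13 = 628 true rings.
One ring per year makes the duration 628 years.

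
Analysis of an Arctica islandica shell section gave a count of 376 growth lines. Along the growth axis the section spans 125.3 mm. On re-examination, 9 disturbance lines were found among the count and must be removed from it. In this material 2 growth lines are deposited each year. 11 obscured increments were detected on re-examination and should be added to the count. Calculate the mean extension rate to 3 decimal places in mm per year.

After corrections the count is 376 − 9 + 11 = 378 growth lines.
With 2 growth lines per year, 378 / 2 = 189 years.
125.3 mm over 189 years gives 125.3 / 189 ≈ 0.663 mm per year.

0.663 mm per year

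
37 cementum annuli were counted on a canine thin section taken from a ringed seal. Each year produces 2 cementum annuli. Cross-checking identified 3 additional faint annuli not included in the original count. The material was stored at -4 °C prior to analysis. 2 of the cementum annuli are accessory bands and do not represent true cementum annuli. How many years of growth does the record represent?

Adjusted count: 37 − 2 + 3 = 38 cementum annuli.
38 cementum annuli at 2 per year is 38 / 2 = 19 years.

19 yr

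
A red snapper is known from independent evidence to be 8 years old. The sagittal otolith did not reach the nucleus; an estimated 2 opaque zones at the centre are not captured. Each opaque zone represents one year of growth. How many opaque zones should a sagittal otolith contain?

Expected opaque zones over 8 years: 8.
8 − 2 missed = 6 opaque zones expected in the prepared section.

6 opaque zones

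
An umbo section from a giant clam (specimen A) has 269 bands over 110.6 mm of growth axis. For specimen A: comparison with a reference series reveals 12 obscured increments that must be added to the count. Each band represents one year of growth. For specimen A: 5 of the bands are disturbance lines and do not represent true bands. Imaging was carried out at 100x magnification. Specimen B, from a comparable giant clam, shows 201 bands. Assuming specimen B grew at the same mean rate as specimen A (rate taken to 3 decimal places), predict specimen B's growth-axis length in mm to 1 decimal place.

Specimen A: correcting the raw count gives 269 − 5 + 12 = 276 true bands.
A: 110.6 mm over 276 years gives 110.6 / 276 ≈ 0.401 mm/yr.
B's length ≈ 0.401 × 201 = 80.6 mm.

80.6 mm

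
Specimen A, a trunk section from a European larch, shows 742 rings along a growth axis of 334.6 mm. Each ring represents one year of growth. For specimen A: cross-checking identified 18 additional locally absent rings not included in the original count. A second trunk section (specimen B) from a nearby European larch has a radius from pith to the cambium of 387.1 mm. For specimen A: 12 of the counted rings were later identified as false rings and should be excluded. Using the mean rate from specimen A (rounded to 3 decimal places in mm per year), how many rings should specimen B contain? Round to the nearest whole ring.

866 rings

Specimen A: adjusted count: 742 − 12 + 18 = 748 rings.
A: 334.6 mm over 748 years gives 334.6 / 748 ≈ 0.447 mm/year.
B spans 387.1 / 0.447 = 866.00 years ≈ 866 rings.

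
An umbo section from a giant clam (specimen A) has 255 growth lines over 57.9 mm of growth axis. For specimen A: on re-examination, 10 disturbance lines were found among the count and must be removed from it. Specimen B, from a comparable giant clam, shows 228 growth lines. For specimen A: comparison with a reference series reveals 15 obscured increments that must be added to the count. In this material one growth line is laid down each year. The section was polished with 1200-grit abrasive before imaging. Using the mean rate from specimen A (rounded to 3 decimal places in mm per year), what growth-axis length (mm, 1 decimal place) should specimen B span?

50.8 mm

Specimen A: true growth line count = 255 − 10 + 15 = 260.
A: 57.9 mm over 260 years gives 57.9 / 260 ≈ 0.223 mm/yr.
Length of B = 0.223 × 228 = 50.8 mm.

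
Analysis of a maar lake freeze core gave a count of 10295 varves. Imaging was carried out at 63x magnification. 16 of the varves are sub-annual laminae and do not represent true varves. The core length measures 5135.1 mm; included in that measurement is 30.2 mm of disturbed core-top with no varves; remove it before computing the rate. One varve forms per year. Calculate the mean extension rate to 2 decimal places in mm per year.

Adjusted count: 10295 − 16 = 10279 varves.
Removing the 30.2 mm offcut leaves 5135.1 − 30.2 = 5104.9 mm.
Mean rate = 5104.9 mm / 10279 years ≈ 0.50 mm per year.

0.50 mm per year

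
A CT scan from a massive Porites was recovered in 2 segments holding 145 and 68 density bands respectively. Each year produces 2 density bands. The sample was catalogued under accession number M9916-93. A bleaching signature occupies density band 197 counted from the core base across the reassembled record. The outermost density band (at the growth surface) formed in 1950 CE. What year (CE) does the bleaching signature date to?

1942 CE

Total density bands = 145 + 68 = 213.
213 − 197 = 16 density bands lie beyond the bleaching signature toward the growth surface.
16 density bands at 2 per year is 16 / 2 = 8 years.
Counting back 8 years from 1950 CE places the bleaching signature in 1950 − 8 = 1942 CE.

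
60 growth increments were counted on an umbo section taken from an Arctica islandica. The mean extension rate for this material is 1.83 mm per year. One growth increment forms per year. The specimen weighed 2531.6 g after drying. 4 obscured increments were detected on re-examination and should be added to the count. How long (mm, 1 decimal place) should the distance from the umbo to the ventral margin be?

117.1 mm

True growth increment count = 60 + 4 = 64.
Length ≈ 1.83 × 64 = 117.1 mm.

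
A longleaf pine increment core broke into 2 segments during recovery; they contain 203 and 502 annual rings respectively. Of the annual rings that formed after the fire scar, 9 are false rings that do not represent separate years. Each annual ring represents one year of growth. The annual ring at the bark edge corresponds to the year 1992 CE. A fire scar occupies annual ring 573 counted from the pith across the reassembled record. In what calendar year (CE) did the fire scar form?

1869 CE

Total annual rings = 203 + 502 = 705.
The fire scar sits at annual ring 573 from the pith, so 705 − 573 = 132 annual rings formed after it.
Removing the 9 false annual rings leaves 132 − 9 = 123 true annual rings beyond the fire scar.
Counting back 123 years from 1992 CE places the fire scar in 1992 − 123 = 1869 CE.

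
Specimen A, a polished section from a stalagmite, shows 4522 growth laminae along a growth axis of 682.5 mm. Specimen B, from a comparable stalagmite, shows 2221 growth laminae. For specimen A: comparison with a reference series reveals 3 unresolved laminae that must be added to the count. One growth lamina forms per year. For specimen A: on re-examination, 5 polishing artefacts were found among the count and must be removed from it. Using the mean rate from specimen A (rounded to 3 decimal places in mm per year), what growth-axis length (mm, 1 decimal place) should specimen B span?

Specimen A: correcting the raw count gives 4522 − 5 + 3 = 4520 true growth laminae.
A: Mean rate = 682.5 mm / 4520 years ≈ 0.151 mm/yr.
Length of B = 0.151 × 2221 = 335.4 mm.

335.4 mm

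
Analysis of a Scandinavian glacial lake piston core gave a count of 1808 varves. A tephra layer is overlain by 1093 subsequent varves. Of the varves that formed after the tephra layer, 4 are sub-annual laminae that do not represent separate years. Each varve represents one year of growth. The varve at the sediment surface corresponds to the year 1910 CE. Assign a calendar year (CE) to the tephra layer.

1093 varves post-date the tephra layer.
Excluding 4 false varves: 1093 − 4 = 1089.
The varve at the sediment surface is 1910 CE, so the tephra layer dates to 1910 − 1089 = 821 CE.

821 CE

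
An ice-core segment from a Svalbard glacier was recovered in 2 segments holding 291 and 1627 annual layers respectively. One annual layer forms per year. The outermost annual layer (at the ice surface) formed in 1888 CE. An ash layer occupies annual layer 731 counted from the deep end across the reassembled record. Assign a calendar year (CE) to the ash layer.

Total annual layers = 291 + 1627 = 1918.
The ash layer sits at annual layer 731 from the deep end, so 1918 − 731 = 1187 annual layers formed after it.
1888 − 1187 = 701 CE.

701 CE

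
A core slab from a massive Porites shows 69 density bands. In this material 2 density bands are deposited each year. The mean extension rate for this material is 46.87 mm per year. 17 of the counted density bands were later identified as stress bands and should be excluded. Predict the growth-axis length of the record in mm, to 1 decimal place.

1218.6 mm

Adjusted count: 69 − 17 = 52 density bands.
52 density bands at 2 per year is 52 / 2 = 26 years.
26 years at 46.87 mm/year gives 46.87 × 26 = 1218.6 mm.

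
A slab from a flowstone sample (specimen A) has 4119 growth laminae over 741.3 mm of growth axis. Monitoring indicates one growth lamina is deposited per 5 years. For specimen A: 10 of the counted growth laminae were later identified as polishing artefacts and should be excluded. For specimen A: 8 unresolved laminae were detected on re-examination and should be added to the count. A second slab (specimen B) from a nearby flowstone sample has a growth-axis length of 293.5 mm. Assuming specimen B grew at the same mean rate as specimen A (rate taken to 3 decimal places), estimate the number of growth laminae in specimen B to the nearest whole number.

1631 growth laminae

Specimen A: true growth lamina count = 4119 − 10 + 8 = 4117.
Specimen A: at 5 years per growth lamina, 4117 × 5 = 20585 years.
A: 741.3 mm over 20585 years gives 741.3 / 20585 ≈ 0.036 mm per year.
B spans 293.5 / 0.036 = 8152.78 years; at 5 years per growth lamina that is 8152.78 / 5 ≈ 1631 growth laminae.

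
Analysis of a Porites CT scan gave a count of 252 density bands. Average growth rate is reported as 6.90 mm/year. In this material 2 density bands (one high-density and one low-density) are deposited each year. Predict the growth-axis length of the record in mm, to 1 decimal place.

With 2 density bands per year, 252 / 2 = 126 years.
126 years at 6.90 mm/year gives 6.90 × 126 = 869.4 mm.

869.4 mm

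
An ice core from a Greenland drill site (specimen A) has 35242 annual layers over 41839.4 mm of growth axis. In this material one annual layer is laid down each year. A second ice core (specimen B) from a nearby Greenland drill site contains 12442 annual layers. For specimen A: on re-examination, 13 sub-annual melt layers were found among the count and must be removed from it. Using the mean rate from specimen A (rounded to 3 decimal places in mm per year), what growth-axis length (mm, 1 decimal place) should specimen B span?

14781.1 mm

Specimen A: true annual layer count = 35242 − 13 = 35229.
A: Extension rate ≈ 41839.4 / 35229 = 1.188 mm/year.
B's length ≈ 1.188 × 12442 = 14781.1 mm.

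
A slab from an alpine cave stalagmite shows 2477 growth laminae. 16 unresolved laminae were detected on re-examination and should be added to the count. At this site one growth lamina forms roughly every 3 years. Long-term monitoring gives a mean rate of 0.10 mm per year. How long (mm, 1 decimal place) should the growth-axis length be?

747.9 mm

Adjusted count: 2477 + 16 = 2493 growth laminae.
2493 growth laminae at 3 years each span 2493 × 3 = 7479 years.
7479 years at 0.10 mm/year gives 0.10 × 7479 = 747.9 mm.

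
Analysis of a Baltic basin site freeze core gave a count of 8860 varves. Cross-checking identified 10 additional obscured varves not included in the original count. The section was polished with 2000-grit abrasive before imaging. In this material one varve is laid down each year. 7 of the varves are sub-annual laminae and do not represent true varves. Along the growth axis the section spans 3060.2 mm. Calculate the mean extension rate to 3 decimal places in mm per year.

0.345 mm per year

After corrections the count is 8860 − 7 + 10 = 8863 varves.
Mean rate = 3060.2 mm / 8863 years ≈ 0.345 mm per year.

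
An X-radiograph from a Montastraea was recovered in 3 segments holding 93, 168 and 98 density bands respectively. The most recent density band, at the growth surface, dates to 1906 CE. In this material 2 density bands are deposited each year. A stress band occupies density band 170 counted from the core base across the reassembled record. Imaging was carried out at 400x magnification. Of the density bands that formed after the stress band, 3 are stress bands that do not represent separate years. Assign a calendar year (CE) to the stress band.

1813 CE

Total density bands = 93 + 168 + 98 = 359.
Between density band 170 and the growth surface there are 359 − 170 = 189 density bands.
Removing the 3 false density bands leaves 189 − 3 = 186 true density bands beyond the stress band.
With 2 density bands per year, 186 / 2 = 93 years.
The density band at the growth surface is 1906 CE, so the stress band dates to 1906 − 93 = 1813 CE.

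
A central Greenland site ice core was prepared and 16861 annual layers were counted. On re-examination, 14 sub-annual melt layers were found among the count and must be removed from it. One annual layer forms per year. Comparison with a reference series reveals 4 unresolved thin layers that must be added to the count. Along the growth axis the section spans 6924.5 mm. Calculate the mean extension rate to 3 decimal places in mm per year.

0.411 mm per year

After corrections the count is 16861 − 14 + 4 = 16851 annual layers.
Extension rate ≈ 6924.5 / 16851 = 0.411 mm per year.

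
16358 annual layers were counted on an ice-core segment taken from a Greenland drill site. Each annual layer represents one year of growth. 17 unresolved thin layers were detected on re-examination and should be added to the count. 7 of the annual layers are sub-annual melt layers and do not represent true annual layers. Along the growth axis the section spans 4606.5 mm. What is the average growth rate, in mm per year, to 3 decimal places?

0.281 mm per year

Correcting the raw count gives 16358 − 7 + 17 = 16368 true annual layers.
4606.5 mm over 16368 years gives 4606.5 / 16368 ≈ 0.281 mm per year.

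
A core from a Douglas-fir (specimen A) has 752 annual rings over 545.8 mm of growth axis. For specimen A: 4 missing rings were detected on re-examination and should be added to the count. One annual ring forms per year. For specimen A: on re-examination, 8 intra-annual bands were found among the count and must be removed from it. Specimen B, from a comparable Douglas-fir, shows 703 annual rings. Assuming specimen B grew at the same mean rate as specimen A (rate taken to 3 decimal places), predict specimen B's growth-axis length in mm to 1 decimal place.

513.2 mm

Specimen A: after corrections the count is 752 − 8 + 4 = 748 annual rings.
A: Mean rate = 545.8 mm / 748 years ≈ 0.730 mm per year.
B's length ≈ 0.730 × 703 = 513.2 mm.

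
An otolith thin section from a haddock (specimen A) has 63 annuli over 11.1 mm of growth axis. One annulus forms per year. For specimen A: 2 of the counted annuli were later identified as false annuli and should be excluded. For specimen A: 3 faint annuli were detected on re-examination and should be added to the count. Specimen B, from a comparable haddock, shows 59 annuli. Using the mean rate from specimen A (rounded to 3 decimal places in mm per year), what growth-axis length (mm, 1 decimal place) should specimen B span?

Specimen A: after corrections the count is 63 − 2 + 3 = 64 annuli.
A: Mean rate = 11.1 mm / 64 years ≈ 0.173 mm/year.
For B, 0.173 mm/year × 59 years = 10.2 mm.

10.2 mm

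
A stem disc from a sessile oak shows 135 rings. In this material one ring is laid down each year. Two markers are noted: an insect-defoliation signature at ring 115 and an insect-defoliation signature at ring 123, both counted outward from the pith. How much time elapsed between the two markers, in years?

The two markers are separated by 123 − 115 = 8 rings.
That is 8 years at one ring per year.

8 yr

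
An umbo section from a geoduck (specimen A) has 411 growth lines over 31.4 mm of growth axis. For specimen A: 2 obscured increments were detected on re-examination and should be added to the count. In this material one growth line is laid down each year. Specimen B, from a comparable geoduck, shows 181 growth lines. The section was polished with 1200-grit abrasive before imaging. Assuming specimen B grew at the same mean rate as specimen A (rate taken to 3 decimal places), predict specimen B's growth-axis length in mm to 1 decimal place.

Specimen A: adjusted count: 411 + 2 = 413 growth lines.
A: Extension rate ≈ 31.4 / 413 = 0.076 mm/year.
B's length ≈ 0.076 × 181 = 13.8 mm.

13.8 mm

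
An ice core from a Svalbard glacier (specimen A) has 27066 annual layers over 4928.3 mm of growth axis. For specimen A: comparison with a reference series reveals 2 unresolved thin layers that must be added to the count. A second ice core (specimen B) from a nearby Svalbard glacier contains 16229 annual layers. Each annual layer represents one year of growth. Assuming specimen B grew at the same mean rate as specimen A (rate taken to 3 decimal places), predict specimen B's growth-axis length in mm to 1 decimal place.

Specimen A: after corrections the count is 27066 + 2 = 27068 annual layers.
A: Mean rate = 4928.3 mm / 27068 years ≈ 0.182 mm/year.
Length of B = 0.182 × 16229 = 2953.7 mm.

2953.7 mm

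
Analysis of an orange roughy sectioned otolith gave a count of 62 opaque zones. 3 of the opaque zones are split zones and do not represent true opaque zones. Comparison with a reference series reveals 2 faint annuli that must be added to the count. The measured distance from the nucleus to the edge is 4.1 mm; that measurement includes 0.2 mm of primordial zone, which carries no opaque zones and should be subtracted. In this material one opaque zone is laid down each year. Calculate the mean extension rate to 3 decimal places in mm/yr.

0.064 mm/yr

True opaque zone count = 62 − 3 + 2 = 61.
Removing the 0.2 mm offcut leaves 4.1 − 0.2 = 3.9 mm.
Mean rate = 3.9 mm / 61 years ≈ 0.064 mm/yr.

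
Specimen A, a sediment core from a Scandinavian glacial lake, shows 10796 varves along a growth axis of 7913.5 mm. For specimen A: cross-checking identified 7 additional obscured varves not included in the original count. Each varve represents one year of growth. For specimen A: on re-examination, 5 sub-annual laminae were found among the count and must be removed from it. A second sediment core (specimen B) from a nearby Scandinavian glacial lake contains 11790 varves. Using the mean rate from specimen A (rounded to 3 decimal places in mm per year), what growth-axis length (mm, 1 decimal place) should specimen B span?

8642.1 mm

Specimen A: correcting the raw count gives 10796 − 5 + 7 = 10798 true varves.
A: Mean rate = 7913.5 mm / 10798 years ≈ 0.733 mm/year.
For B, 0.733 mm/year × 11790 years = 8642.1 mm.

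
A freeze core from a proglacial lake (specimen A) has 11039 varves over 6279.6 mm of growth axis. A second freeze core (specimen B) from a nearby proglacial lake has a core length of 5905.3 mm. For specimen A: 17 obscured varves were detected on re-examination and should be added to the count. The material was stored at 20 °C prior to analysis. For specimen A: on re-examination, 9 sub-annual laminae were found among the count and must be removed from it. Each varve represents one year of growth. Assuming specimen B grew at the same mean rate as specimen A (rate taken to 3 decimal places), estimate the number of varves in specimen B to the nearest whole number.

Specimen A: adjusted count: 11039 − 9 + 17 = 11047 varves.
A: 6279.6 mm over 11047 years gives 6279.6 / 11047 ≈ 0.568 mm/year.
Specimen B: 5905.3 mm / 0.568 mm per year = 10396.65 years ≈ 10397 varves.

10397 varves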